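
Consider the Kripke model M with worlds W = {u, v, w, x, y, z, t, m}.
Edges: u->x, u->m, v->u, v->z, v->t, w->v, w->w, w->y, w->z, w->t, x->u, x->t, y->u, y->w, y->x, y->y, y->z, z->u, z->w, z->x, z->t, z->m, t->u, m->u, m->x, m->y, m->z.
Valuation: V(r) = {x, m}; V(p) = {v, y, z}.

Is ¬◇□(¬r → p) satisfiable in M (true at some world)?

Yes

Let φ = ¬◇□(¬r → p). Evaluate φ at each world:
  u (successors {x, m}): φ is true.
  v (successors {u, z, t}): φ is false.
  w (successors {v, w, y, z, t}): φ is true.
  x (successors {u, t}): φ is false.
  y (successors {u, w, x, y, z}): φ is false.
  z (successors {u, w, x, t, m}): φ is false.
  t (successors {u}): φ is false.
  m (successors {u, x, y, z}): φ is false.
Detail at u (witness):
  At u: ◇□(¬r → p) is false, so ¬◇□(¬r → p) is true.
    At u: ◇□(¬r → p) requires □(¬r → p) at some successor in {x, m}.
      At x: □(¬r → p) is false.
      At m: □(¬r → p) is false.
    So ◇□(¬r → p) is false at u.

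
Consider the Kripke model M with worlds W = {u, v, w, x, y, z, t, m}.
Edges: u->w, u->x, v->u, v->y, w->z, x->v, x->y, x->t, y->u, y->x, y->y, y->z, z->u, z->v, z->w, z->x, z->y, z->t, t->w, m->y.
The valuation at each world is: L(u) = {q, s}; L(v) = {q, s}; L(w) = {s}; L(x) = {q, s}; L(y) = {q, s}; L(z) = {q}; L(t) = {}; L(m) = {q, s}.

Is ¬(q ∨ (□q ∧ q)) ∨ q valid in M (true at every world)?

Let φ = ¬(q ∨ (□q ∧ q)) ∨ q. Evaluate φ at each world:
  u (successors {w, x}): φ is true.
  v (successors {u, y}): φ is true.
  w (successors {z}): φ is true.
  x (successors {v, y, t}): φ is true.
  y (successors {u, x, y, z}): φ is true.
  z (successors {u, v, w, x, y, t}): φ is true.
  t (successors {w}): φ is true.
  m (successors {y}): φ is true.
For instance, at x:
  At x: ¬(q ∨ (□q ∧ q)) is false, q is true, so ¬(q ∨ (□q ∧ q)) ∨ q is true.
    At x: q ∨ (□q ∧ q) is true, so ¬(q ∨ (□q ∧ q)) is false.
      At x: q is true, □q ∧ q is false, so q ∨ (□q ∧ q) is true.

Yes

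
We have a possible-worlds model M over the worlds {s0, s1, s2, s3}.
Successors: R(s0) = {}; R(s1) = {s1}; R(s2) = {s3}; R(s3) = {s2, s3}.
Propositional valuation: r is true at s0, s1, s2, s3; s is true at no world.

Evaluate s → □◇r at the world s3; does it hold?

At s3: s is false, □◇r is true, so s → □◇r is true.
  At s3: □◇r requires ◇r at every successor {s2, s3}.
      At s2: ◇r requires r at some successor in {s3}.
        r holds at s3, so ◇r is true at s2.
      At s3: ◇r requires r at some successor in {s2, s3}.
        r holds at s2, so ◇r is true at s3.
  So □◇r is true at s3.

Yes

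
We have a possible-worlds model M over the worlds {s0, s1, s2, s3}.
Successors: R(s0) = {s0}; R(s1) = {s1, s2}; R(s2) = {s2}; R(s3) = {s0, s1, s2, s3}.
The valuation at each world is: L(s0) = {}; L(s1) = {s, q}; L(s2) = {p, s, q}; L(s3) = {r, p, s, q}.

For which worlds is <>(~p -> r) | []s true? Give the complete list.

Let φ = <>(~p -> r) | []s. Evaluate φ at each world:
  s0 (successors {s0}): φ is false.
  s1 (successors {s1, s2}): φ is true.
  s2 (successors {s2}): φ is true.
  s3 (successors {s0, s1, s2, s3}): φ is true.
For instance, at s0:
  At s0: <>(~p -> r) is false, []s is false, so <>(~p -> r) | []s is false.
    At s0: <>(~p -> r) requires ~p -> r at some successor in {s0}.
      At s0: ~p -> r is false.
    So <>(~p -> r) is false at s0.
    At s0: []s requires s at every successor {s0}.
      s fails at s0, so []s is false at s0.
Satisfying worlds: {s1, s2, s3}

s1, s2, s3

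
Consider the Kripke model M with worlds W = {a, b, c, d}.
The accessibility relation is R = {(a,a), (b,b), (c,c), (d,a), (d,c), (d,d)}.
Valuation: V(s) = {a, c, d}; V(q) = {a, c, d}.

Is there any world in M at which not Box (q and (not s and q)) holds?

Yes

Let φ = not Box (q and (not s and q)). Evaluate φ at each world:
  a (successors {a}): φ is true.
  b (successors {b}): φ is true.
  c (successors {c}): φ is true.
  d (successors {a, c, d}): φ is true.
Detail at a (witness):
  At a: Box (q and (not s and q)) is false, so not Box (q and (not s and q)) is true.
    At a: Box (q and (not s and q)) requires q and (not s and q) at every successor {a}.
      q and (not s and q) fails at a, so Box (q and (not s and q)) is false at a.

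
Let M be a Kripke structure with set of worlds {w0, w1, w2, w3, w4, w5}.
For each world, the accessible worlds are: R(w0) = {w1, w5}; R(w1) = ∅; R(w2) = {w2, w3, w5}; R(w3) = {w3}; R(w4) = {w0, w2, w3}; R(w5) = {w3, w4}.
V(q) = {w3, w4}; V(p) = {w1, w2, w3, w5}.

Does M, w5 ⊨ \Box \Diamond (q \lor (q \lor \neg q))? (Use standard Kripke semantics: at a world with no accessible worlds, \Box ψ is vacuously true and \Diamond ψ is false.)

At w5: \Box \Diamond (q \lor (q \lor \neg q)) requires \Diamond (q \lor (q \lor \neg q)) at every successor {w3, w4}.
    At w3: \Diamond (q \lor (q \lor \neg q)) requires q \lor (q \lor \neg q) at some successor in {w3}.
      q \lor (q \lor \neg q) holds at w3, so \Diamond (q \lor (q \lor \neg q)) is true at w3.
    At w4: \Diamond (q \lor (q \lor \neg q)) requires q \lor (q \lor \neg q) at some successor in {w0, w2, w3}.
      q \lor (q \lor \neg q) holds at w0, so \Diamond (q \lor (q \lor \neg q)) is true at w4.
So \Box \Diamond (q \lor (q \lor \neg q)) is true at w5.

Yes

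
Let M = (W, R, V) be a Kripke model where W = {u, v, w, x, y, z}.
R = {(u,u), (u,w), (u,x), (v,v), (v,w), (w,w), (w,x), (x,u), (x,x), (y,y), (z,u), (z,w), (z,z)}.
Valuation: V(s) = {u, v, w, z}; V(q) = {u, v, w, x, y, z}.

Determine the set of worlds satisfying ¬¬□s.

Let φ = ¬¬□s. Evaluate φ at each world:
  u (successors {u, w, x}): φ is false.
  v (successors {v, w}): φ is true.
  w (successors {w, x}): φ is false.
  x (successors {u, x}): φ is false.
  y (successors {y}): φ is false.
  z (successors {u, w, z}): φ is true.
For instance, at v:
  At v: ¬□s is false, so ¬¬□s is true.
    At v: □s is true, so ¬□s is false.
      At v: □s requires s at every successor {v, w}.
        At v: s is true.
        At w: s is true.
      So □s is true at v.
Satisfying worlds: {v, z}

v, z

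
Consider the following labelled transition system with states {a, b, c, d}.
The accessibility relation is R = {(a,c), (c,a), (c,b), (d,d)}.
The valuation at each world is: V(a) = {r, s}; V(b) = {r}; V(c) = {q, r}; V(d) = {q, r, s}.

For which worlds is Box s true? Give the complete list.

Let φ = Box s. Evaluate φ at each world:
  a (successors {c}): φ is false.
  b (successors ∅): φ is true.
  c (successors {a, b}): φ is false.
  d (successors {d}): φ is true.
For instance, at c:
  At c: Box s requires s at every successor {a, b}.
    s fails at b, so Box s is false at c.
Satisfying worlds: {b, d}

b, d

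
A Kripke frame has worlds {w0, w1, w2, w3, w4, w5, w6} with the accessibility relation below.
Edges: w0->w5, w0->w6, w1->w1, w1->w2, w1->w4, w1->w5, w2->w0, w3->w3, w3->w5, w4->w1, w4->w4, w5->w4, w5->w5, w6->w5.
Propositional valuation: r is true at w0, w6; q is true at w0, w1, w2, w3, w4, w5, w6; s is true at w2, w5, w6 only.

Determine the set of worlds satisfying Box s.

Recall that Box ψ holds at a world iff ψ holds at every accessible world, and Dia ψ holds iff ψ holds at some accessible world.
Let φ = Box s. Evaluate φ at each world:
  w0 (successors {w5, w6}): φ is true.
  w1 (successors {w1, w2, w4, w5}): φ is false.
  w2 (successors {w0}): φ is false.
  w3 (successors {w3, w5}): φ is false.
  w4 (successors {w1, w4}): φ is false.
  w5 (successors {w4, w5}): φ is false.
  w6 (successors {w5}): φ is true.
For instance, at w3:
  At w3: Box s requires s at every successor {w3, w5}.
    s fails at w3, so Box s is false at w3.
Satisfying worlds: {w0, w6}

w0, w6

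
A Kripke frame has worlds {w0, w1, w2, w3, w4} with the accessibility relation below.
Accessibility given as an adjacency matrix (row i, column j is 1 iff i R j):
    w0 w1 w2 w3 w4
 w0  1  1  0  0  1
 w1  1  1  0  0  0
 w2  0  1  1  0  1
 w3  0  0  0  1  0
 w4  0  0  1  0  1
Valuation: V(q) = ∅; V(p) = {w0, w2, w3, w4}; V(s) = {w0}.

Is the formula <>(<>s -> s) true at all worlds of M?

Yes

Recall that <>ψ holds at a world iff ψ holds at some accessible world.
Let φ = <>(<>s -> s). Evaluate φ at each world:
  w0 (successors {w0, w1, w4}): φ is true.
  w1 (successors {w0, w1}): φ is true.
  w2 (successors {w1, w2, w4}): φ is true.
  w3 (successors {w3}): φ is true.
  w4 (successors {w2, w4}): φ is true.
For instance, at w1:
  At w1: <>(<>s -> s) requires <>s -> s at some successor in {w0, w1}.
    <>s -> s holds at w0, so <>(<>s -> s) is true at w1.
      At w0: <>s is true, s is true, so <>s -> s is true.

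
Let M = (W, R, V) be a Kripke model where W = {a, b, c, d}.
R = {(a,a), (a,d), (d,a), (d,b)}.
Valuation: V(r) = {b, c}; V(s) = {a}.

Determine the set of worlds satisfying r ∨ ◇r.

b, c, d

Let φ = r ∨ ◇r. Evaluate φ at each world:
  a (successors {a, d}): φ is false.
  b (successors ∅): φ is true.
  c (successors ∅): φ is true.
  d (successors {a, b}): φ is true.
For instance, at d:
  At d: r is false, ◇r is true, so r ∨ ◇r is true.
    At d: ◇r requires r at some successor in {a, b}.
      r holds at b, so ◇r is true at d.
Satisfying worlds: {b, c, d}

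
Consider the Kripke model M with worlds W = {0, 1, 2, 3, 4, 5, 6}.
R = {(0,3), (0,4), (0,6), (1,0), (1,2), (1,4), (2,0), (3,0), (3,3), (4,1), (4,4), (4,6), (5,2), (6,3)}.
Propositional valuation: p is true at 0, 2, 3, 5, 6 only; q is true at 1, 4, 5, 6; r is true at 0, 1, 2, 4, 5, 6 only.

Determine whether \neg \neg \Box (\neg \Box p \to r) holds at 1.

Yes

At 1: \neg \Box (\neg \Box p \to r) is false, so \neg \neg \Box (\neg \Box p \to r) is true.
  At 1: \Box (\neg \Box p \to r) is true, so \neg \Box (\neg \Box p \to r) is false.
    At 1: \Box (\neg \Box p \to r) requires \neg \Box p \to r at every successor {0, 2, 4}.
      At 0: \neg \Box p \to r is true.
      At 2: \neg \Box p \to r is true.
      At 4: \neg \Box p \to r is true.
    So \Box (\neg \Box p \to r) is true at 1.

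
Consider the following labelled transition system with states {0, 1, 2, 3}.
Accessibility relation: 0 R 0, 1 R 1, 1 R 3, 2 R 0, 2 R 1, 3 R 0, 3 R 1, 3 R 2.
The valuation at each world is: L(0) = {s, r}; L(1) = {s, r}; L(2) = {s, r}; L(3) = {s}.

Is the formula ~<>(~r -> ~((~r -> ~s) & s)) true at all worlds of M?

Recall that <>ψ holds at a world iff ψ holds at some accessible world.
Let φ = ~<>(~r -> ~((~r -> ~s) & s)). Evaluate φ at each world:
  0 (successors {0}): φ is false.
  1 (successors {1, 3}): φ is false.
  2 (successors {0, 1}): φ is false.
  3 (successors {0, 1, 2}): φ is false.
Detail at 0 (counterexample):
  At 0: <>(~r -> ~((~r -> ~s) & s)) is true, so ~<>(~r -> ~((~r -> ~s) & s)) is false.
    At 0: <>(~r -> ~((~r -> ~s) & s)) requires ~r -> ~((~r -> ~s) & s) at some successor in {0}.
      ~r -> ~((~r -> ~s) & s) holds at 0, so <>(~r -> ~((~r -> ~s) & s)) is true at 0.

No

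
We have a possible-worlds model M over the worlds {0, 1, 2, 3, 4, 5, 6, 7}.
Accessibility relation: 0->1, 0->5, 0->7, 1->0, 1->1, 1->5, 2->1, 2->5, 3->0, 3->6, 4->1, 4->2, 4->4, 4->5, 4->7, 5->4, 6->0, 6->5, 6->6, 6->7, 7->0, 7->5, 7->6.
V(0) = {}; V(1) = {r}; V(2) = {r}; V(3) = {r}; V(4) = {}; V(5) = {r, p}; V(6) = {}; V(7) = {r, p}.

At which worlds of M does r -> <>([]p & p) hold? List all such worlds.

0, 4, 6

Let φ = r -> <>([]p & p). Evaluate φ at each world:
  0 (successors {1, 5, 7}): φ is true.
  1 (successors {0, 1, 5}): φ is false.
  2 (successors {1, 5}): φ is false.
  3 (successors {0, 6}): φ is false.
  4 (successors {1, 2, 4, 5, 7}): φ is true.
  5 (successors {4}): φ is false.
  6 (successors {0, 5, 6, 7}): φ is true.
  7 (successors {0, 5, 6}): φ is false.
For instance, at 1:
  At 1: r is true, <>([]p & p) is false, so r -> <>([]p & p) is false.
    At 1: <>([]p & p) requires []p & p at some successor in {0, 1, 5}.
      At 0: []p & p is false.
      At 1: []p & p is false.
      At 5: []p & p is false.
    So <>([]p & p) is false at 1.
Satisfying worlds: {0, 4, 6}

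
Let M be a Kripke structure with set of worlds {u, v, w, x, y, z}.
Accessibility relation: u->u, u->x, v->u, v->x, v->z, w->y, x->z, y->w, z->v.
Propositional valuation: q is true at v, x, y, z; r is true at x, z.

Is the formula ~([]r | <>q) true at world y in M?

Yes

Recall that []ψ holds at a world iff ψ holds at every accessible world, and <>ψ holds iff ψ holds at some accessible world.
At y: []r | <>q is false, so ~([]r | <>q) is true.
  At y: []r is false, <>q is false, so []r | <>q is false.
    At y: []r requires r at every successor {w}.
      r fails at w, so []r is false at y.
    At y: <>q requires q at some successor in {w}.
      At w: q is false.
    So <>q is false at y.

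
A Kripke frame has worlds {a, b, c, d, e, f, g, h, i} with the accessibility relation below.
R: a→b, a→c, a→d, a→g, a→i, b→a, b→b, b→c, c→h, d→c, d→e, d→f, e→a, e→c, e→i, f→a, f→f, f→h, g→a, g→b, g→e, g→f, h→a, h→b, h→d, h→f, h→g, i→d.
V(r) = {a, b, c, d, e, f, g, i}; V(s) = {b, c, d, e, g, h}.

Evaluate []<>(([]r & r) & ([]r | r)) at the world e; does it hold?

No

At e: []<>(([]r & r) & ([]r | r)) requires <>(([]r & r) & ([]r | r)) at every successor {a, c, i}.
  <>(([]r & r) & ([]r | r)) fails at c, so []<>(([]r & r) & ([]r | r)) is false at e.
    At c: <>(([]r & r) & ([]r | r)) requires ([]r & r) & ([]r | r) at some successor in {h}.
      At h: ([]r & r) & ([]r | r) is false.
    So <>(([]r & r) & ([]r | r)) is false at c.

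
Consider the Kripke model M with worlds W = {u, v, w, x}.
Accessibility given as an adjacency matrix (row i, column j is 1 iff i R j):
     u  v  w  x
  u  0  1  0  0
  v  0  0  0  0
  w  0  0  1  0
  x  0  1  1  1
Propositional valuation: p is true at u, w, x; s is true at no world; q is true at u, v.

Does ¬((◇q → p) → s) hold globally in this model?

Yes

Recall that ◇ψ holds at a world iff ψ holds at some accessible world.
Let φ = ¬((◇q → p) → s). Evaluate φ at each world:
  u (successors {v}): φ is true.
  v (successors ∅): φ is true.
  w (successors {w}): φ is true.
  x (successors {v, w, x}): φ is true.
For instance, at x:
  At x: (◇q → p) → s is false, so ¬((◇q → p) → s) is true.
    At x: ◇q → p is true, s is false, so (◇q → p) → s is false.
      At x: ◇q is true, p is true, so ◇q → p is true.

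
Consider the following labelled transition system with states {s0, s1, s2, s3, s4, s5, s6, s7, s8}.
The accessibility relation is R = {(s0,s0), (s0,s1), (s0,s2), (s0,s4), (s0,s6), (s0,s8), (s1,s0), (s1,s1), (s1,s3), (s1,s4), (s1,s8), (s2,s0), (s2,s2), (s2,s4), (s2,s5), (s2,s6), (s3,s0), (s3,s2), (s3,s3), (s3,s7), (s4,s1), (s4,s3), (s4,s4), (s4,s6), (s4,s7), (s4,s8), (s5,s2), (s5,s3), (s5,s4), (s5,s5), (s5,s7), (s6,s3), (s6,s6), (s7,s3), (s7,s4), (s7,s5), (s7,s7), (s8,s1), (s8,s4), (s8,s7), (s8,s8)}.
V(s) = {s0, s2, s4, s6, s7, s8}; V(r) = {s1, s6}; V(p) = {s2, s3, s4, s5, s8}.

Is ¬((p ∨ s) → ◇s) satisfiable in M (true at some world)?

Recall that ◇ψ holds at a world iff ψ holds at some accessible world.
Let φ = ¬((p ∨ s) → ◇s). Evaluate φ at each world:
  s0 (successors {s0, s1, s2, s4, s6, s8}): φ is false.
  s1 (successors {s0, s1, s3, s4, s8}): φ is false.
  s2 (successors {s0, s2, s4, s5, s6}): φ is false.
  s3 (successors {s0, s2, s3, s7}): φ is false.
  s4 (successors {s1, s3, s4, s6, s7, s8}): φ is false.
  s5 (successors {s2, s3, s4, s5, s7}): φ is false.
  s6 (successors {s3, s6}): φ is false.
  s7 (successors {s3, s4, s5, s7}): φ is false.
  s8 (successors {s1, s4, s7, s8}): φ is false.
For instance, at s5:
  At s5: (p ∨ s) → ◇s is true, so ¬((p ∨ s) → ◇s) is false.
    At s5: p ∨ s is true, ◇s is true, so (p ∨ s) → ◇s is true.
      At s5: ◇s requires s at some successor in {s2, s3, s4, s5, s7}.
        s holds at s2, so ◇s is true at s5.

No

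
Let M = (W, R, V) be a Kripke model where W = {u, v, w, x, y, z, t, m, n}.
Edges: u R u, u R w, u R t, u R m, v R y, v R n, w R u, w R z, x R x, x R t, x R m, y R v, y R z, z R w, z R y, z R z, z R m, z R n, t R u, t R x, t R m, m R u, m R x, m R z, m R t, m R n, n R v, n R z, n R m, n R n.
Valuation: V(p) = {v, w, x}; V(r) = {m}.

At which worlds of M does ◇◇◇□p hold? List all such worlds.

Recall that □ψ holds at a world iff ψ holds at every accessible world, and ◇ψ holds iff ψ holds at some accessible world.
Let φ = ◇◇◇□p. Evaluate φ at each world:
  u (successors {u, w, t, m}): φ is false.
  v (successors {y, n}): φ is false.
  w (successors {u, z}): φ is false.
  x (successors {x, t, m}): φ is false.
  y (successors {v, z}): φ is false.
  z (successors {w, y, z, m, n}): φ is false.
  t (successors {u, x, m}): φ is false.
  m (successors {u, x, z, t, n}): φ is false.
  n (successors {v, z, m, n}): φ is false.
For instance, at z:
  At z: ◇◇◇□p requires ◇◇□p at some successor in {w, y, z, m, n}.
    At w: ◇◇□p is false.
    At y: ◇◇□p is false.
    At z: ◇◇□p is false.
    At m: ◇◇□p is false.
    At n: ◇◇□p is false.
  So ◇◇◇□p is false at z.
Satisfying worlds: none.

none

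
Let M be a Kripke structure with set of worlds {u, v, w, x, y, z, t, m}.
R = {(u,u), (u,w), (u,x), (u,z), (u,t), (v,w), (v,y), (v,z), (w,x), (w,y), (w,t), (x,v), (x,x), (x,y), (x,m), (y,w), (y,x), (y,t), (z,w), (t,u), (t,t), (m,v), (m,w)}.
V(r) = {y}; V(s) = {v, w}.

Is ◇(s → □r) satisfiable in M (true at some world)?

Yes

Let φ = ◇(s → □r). Evaluate φ at each world:
  u (successors {u, w, x, z, t}): φ is true.
  v (successors {w, y, z}): φ is true.
  w (successors {x, y, t}): φ is true.
  x (successors {v, x, y, m}): φ is true.
  y (successors {w, x, t}): φ is true.
  z (successors {w}): φ is false.
  t (successors {u, t}): φ is true.
  m (successors {v, w}): φ is false.
Detail at u (witness):
  At u: ◇(s → □r) requires s → □r at some successor in {u, w, x, z, t}.
    s → □r holds at u, so ◇(s → □r) is true at u.
      At u: s is false, □r is false, so s → □r is true.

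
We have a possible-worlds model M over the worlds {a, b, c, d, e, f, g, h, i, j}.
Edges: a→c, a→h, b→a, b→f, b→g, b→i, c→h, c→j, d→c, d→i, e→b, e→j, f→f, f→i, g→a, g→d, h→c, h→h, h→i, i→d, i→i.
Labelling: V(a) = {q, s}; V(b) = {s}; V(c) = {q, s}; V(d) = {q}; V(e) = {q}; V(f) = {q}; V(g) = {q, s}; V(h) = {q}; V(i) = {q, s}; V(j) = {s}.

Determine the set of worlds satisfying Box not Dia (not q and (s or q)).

b, c, e, f, g, i, j

Let φ = Box not Dia (not q and (s or q)). Evaluate φ at each world:
  a (successors {c, h}): φ is false.
  b (successors {a, f, g, i}): φ is true.
  c (successors {h, j}): φ is true.
  d (successors {c, i}): φ is false.
  e (successors {b, j}): φ is true.
  f (successors {f, i}): φ is true.
  g (successors {a, d}): φ is true.
  h (successors {c, h, i}): φ is false.
  i (successors {d, i}): φ is true.
  j (successors ∅): φ is true.
For instance, at a:
  At a: Box not Dia (not q and (s or q)) requires not Dia (not q and (s or q)) at every successor {c, h}.
    not Dia (not q and (s or q)) fails at c, so Box not Dia (not q and (s or q)) is false at a.
      At c: Dia (not q and (s or q)) is true, so not Dia (not q and (s or q)) is false.
Satisfying worlds: {b, c, e, f, g, i, j}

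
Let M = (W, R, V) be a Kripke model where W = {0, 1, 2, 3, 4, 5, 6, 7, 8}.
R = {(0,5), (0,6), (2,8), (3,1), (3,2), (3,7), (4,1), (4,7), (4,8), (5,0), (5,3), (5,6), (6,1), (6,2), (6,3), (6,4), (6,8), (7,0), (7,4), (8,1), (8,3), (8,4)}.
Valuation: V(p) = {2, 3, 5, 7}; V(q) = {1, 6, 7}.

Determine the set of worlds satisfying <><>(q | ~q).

Let φ = <><>(q | ~q). Evaluate φ at each world:
  0 (successors {5, 6}): φ is true.
  1 (successors ∅): φ is false.
  2 (successors {8}): φ is true.
  3 (successors {1, 2, 7}): φ is true.
  4 (successors {1, 7, 8}): φ is true.
  5 (successors {0, 3, 6}): φ is true.
  6 (successors {1, 2, 3, 4, 8}): φ is true.
  7 (successors {0, 4}): φ is true.
  8 (successors {1, 3, 4}): φ is true.
For instance, at 6:
  At 6: <><>(q | ~q) requires <>(q | ~q) at some successor in {1, 2, 3, 4, 8}.
    <>(q | ~q) holds at 2, so <><>(q | ~q) is true at 6.
      At 2: <>(q | ~q) requires q | ~q at some successor in {8}.
        q | ~q holds at 8, so <>(q | ~q) is true at 2.
Satisfying worlds: {0, 2, 3, 4, 5, 6, 7, 8}

0, 2, 3, 4, 5, 6, 7, 8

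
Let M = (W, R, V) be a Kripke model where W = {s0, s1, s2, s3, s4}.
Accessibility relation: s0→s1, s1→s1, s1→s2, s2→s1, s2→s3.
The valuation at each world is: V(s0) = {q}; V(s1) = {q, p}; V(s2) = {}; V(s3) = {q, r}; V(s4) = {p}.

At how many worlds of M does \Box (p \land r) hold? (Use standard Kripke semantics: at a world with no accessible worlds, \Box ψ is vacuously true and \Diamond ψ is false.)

2

Let φ = \Box (p \land r). Evaluate φ at each world:
  s0 (successors {s1}): φ is false.
  s1 (successors {s1, s2}): φ is false.
  s2 (successors {s1, s3}): φ is false.
  s3 (successors ∅): φ is true.
  s4 (successors ∅): φ is true.
For instance, at s0:
  At s0: \Box (p \land r) requires p \land r at every successor {s1}.
    p \land r fails at s1, so \Box (p \land r) is false at s0.
Satisfying worlds: {s3, s4}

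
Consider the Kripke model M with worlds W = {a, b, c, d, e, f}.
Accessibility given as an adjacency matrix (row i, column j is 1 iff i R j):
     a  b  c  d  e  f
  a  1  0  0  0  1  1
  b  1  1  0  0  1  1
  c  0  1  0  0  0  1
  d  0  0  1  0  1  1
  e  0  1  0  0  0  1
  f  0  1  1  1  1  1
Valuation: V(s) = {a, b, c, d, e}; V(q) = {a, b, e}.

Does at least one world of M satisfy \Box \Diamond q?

Let φ = \Box \Diamond q. Evaluate φ at each world:
  a (successors {a, e, f}): φ is true.
  b (successors {a, b, e, f}): φ is true.
  c (successors {b, f}): φ is true.
  d (successors {c, e, f}): φ is true.
  e (successors {b, f}): φ is true.
  f (successors {b, c, d, e, f}): φ is true.
Detail at a (witness):
  At a: \Box \Diamond q requires \Diamond q at every successor {a, e, f}.
      At a: \Diamond q requires q at some successor in {a, e, f}.
        q holds at a, so \Diamond q is true at a.
      At e: \Diamond q requires q at some successor in {b, f}.
        q holds at b, so \Diamond q is true at e.
      At f: \Diamond q requires q at some successor in {b, c, d, e, f}.
        q holds at b, so \Diamond q is true at f.
  So \Box \Diamond q is true at a.

Yes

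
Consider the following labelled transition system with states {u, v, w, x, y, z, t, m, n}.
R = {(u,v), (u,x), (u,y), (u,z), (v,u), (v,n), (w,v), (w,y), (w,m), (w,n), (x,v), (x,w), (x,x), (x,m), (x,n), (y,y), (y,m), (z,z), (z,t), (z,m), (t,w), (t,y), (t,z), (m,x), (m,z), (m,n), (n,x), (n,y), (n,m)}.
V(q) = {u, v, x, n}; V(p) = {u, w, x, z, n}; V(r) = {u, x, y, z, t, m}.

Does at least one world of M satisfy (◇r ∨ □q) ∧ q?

Yes

Let φ = (◇r ∨ □q) ∧ q. Evaluate φ at each world:
  u (successors {v, x, y, z}): φ is true.
  v (successors {u, n}): φ is true.
  w (successors {v, y, m, n}): φ is false.
  x (successors {v, w, x, m, n}): φ is true.
  y (successors {y, m}): φ is false.
  z (successors {z, t, m}): φ is false.
  t (successors {w, y, z}): φ is false.
  m (successors {x, z, n}): φ is false.
  n (successors {x, y, m}): φ is true.
Detail at u (witness):
  At u: ◇r ∨ □q is true, q is true, so (◇r ∨ □q) ∧ q is true.
    At u: ◇r is true, □q is false, so ◇r ∨ □q is true.
      At u: ◇r requires r at some successor in {v, x, y, z}.
        r holds at x, so ◇r is true at u.
      At u: □q requires q at every successor {v, x, y, z}.
        q fails at y, so □q is false at u.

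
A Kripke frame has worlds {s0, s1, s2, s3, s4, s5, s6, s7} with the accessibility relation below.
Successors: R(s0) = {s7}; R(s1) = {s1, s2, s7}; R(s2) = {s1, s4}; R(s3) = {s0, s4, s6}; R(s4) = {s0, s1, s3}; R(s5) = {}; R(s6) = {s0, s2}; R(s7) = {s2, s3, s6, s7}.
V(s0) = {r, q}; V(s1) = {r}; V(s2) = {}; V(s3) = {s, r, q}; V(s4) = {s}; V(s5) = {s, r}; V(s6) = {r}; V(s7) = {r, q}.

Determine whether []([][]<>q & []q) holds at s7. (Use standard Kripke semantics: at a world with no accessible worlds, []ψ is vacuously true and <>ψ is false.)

No

At s7: []([][]<>q & []q) requires [][]<>q & []q at every successor {s2, s3, s6, s7}.
  [][]<>q & []q fails at s2, so []([][]<>q & []q) is false at s7.
    At s2: [][]<>q is false, []q is false, so [][]<>q & []q is false.
      At s2: [][]<>q requires []<>q at every successor {s1, s4}.
        []<>q fails at s1, so [][]<>q is false at s2.
      At s2: []q requires q at every successor {s1, s4}.
        q fails at s1, so []q is false at s2.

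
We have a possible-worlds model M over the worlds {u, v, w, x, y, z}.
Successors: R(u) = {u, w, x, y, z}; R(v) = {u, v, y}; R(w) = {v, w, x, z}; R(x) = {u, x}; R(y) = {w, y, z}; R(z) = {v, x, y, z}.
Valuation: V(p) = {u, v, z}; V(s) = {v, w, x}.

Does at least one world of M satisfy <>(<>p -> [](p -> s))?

No

Let φ = <>(<>p -> [](p -> s)). Evaluate φ at each world:
  u (successors {u, w, x, y, z}): φ is false.
  v (successors {u, v, y}): φ is false.
  w (successors {v, w, x, z}): φ is false.
  x (successors {u, x}): φ is false.
  y (successors {w, y, z}): φ is false.
  z (successors {v, x, y, z}): φ is false.
For instance, at w:
  At w: <>(<>p -> [](p -> s)) requires <>p -> [](p -> s) at some successor in {v, w, x, z}.
    At v: <>p -> [](p -> s) is false.
    At w: <>p -> [](p -> s) is false.
    At x: <>p -> [](p -> s) is false.
    At z: <>p -> [](p -> s) is false.
  So <>(<>p -> [](p -> s)) is false at w.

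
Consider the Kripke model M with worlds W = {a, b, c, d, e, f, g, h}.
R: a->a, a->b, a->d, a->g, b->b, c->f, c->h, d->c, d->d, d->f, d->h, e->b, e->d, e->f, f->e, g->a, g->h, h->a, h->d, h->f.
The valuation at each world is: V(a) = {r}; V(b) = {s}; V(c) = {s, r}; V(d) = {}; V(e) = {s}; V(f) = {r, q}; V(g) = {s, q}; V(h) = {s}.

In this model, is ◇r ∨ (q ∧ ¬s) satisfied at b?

At b: ◇r is false, q ∧ ¬s is false, so ◇r ∨ (q ∧ ¬s) is false.
  At b: ◇r requires r at some successor in {b}.
    At b: r is false.
  So ◇r is false at b.

No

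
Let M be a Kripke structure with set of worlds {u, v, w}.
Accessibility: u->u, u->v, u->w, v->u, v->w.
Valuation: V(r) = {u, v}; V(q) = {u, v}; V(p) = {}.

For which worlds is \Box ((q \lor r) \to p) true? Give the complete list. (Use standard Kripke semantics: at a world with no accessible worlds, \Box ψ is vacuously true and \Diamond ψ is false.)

Let φ = \Box ((q \lor r) \to p). Evaluate φ at each world:
  u (successors {u, v, w}): φ is false.
  v (successors {u, w}): φ is false.
  w (successors ∅): φ is true.
For instance, at v:
  At v: \Box ((q \lor r) \to p) requires (q \lor r) \to p at every successor {u, w}.
    (q \lor r) \to p fails at u, so \Box ((q \lor r) \to p) is false at v.
Satisfying worlds: {w}

w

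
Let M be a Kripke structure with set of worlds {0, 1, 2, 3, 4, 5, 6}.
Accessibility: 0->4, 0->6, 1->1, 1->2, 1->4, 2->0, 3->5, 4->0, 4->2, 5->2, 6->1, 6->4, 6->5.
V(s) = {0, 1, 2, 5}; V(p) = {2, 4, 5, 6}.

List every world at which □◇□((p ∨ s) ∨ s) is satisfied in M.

Let φ = □◇□((p ∨ s) ∨ s). Evaluate φ at each world:
  0 (successors {4, 6}): φ is true.
  1 (successors {1, 2, 4}): φ is true.
  2 (successors {0}): φ is true.
  3 (successors {5}): φ is true.
  4 (successors {0, 2}): φ is true.
  5 (successors {2}): φ is true.
  6 (successors {1, 4, 5}): φ is true.
For instance, at 3:
  At 3: □◇□((p ∨ s) ∨ s) requires ◇□((p ∨ s) ∨ s) at every successor {5}.
      At 5: ◇□((p ∨ s) ∨ s) requires □((p ∨ s) ∨ s) at some successor in {2}.
        □((p ∨ s) ∨ s) holds at 2, so ◇□((p ∨ s) ∨ s) is true at 5.
  So □◇□((p ∨ s) ∨ s) is true at 3.
Satisfying worlds: {0, 1, 2, 3, 4, 5, 6}

0, 1, 2, 3, 4, 5, 6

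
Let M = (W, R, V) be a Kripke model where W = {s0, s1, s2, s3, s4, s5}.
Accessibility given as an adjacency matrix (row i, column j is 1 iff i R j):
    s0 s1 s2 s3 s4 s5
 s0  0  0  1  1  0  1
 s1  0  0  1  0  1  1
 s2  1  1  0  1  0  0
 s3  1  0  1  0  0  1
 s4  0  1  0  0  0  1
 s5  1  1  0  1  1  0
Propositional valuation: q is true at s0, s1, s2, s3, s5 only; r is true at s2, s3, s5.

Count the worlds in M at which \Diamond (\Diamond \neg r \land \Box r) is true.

Let φ = \Diamond (\Diamond \neg r \land \Box r). Evaluate φ at each world:
  s0 (successors {s2, s3, s5}): φ is false.
  s1 (successors {s2, s4, s5}): φ is false.
  s2 (successors {s0, s1, s3}): φ is false.
  s3 (successors {s0, s2, s5}): φ is false.
  s4 (successors {s1, s5}): φ is false.
  s5 (successors {s0, s1, s3, s4}): φ is false.
For instance, at s2:
  At s2: \Diamond (\Diamond \neg r \land \Box r) requires \Diamond \neg r \land \Box r at some successor in {s0, s1, s3}.
    At s0: \Diamond \neg r \land \Box r is false.
    At s1: \Diamond \neg r \land \Box r is false.
    At s3: \Diamond \neg r \land \Box r is false.
  So \Diamond (\Diamond \neg r \land \Box r) is false at s2.
Satisfying worlds: none.

0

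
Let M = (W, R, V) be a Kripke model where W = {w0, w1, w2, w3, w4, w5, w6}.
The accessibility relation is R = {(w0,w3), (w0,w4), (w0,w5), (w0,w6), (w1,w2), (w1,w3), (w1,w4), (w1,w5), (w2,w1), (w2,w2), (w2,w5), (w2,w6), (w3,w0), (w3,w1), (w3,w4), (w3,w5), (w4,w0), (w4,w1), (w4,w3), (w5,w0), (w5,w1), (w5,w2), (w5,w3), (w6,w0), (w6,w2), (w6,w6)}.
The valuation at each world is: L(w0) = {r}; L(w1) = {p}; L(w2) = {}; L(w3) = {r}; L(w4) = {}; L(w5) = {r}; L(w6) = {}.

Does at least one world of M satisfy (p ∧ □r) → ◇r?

Let φ = (p ∧ □r) → ◇r. Evaluate φ at each world:
  w0 (successors {w3, w4, w5, w6}): φ is true.
  w1 (successors {w2, w3, w4, w5}): φ is true.
  w2 (successors {w1, w2, w5, w6}): φ is true.
  w3 (successors {w0, w1, w4, w5}): φ is true.
  w4 (successors {w0, w1, w3}): φ is true.
  w5 (successors {w0, w1, w2, w3}): φ is true.
  w6 (successors {w0, w2, w6}): φ is true.
Detail at w0 (witness):
  At w0: p ∧ □r is false, ◇r is true, so (p ∧ □r) → ◇r is true.
    At w0: p is false, □r is false, so p ∧ □r is false.
      At w0: □r requires r at every successor {w3, w4, w5, w6}.
        r fails at w4, so □r is false at w0.
    At w0: ◇r requires r at some successor in {w3, w4, w5, w6}.
      r holds at w3, so ◇r is true at w0.

Yes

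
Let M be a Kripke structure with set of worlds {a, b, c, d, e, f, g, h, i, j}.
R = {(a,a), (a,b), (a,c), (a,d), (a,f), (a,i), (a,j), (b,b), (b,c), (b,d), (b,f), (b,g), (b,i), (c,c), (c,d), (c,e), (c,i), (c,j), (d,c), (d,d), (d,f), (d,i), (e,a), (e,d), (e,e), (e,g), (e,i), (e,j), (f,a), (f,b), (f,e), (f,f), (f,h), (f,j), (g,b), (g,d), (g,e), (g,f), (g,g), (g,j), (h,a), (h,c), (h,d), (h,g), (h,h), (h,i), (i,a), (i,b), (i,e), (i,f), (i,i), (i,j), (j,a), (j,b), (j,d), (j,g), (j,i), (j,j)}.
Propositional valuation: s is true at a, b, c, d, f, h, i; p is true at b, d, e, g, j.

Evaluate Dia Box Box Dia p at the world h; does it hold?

At h: Dia Box Box Dia p requires Box Box Dia p at some successor in {a, c, d, g, h, i}.
  Box Box Dia p holds at a, so Dia Box Box Dia p is true at h.
    At a: Box Box Dia p requires Box Dia p at every successor {a, b, c, d, f, i, j}.
      At a: Box Dia p is true.
      At b: Box Dia p is true.
      At c: Box Dia p is true.
      At d: Box Dia p is true.
      At f: Box Dia p is true.
      At i: Box Dia p is true.
      At j: Box Dia p is true.
    So Box Box Dia p is true at a.

Yes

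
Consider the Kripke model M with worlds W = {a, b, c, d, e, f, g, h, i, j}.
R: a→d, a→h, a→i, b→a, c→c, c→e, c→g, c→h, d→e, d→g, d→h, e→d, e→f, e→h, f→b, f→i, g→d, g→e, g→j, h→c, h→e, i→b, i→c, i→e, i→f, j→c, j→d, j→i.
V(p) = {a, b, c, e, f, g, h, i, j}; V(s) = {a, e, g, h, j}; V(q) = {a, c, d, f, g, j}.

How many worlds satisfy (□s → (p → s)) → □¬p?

Recall that □ψ holds at a world iff ψ holds at every accessible world, and ◇ψ holds iff ψ holds at some accessible world.
Let φ = (□s → (p → s)) → □¬p. Evaluate φ at each world:
  a (successors {d, h, i}): φ is false.
  b (successors {a}): φ is true.
  c (successors {c, e, g, h}): φ is false.
  d (successors {e, g, h}): φ is false.
  e (successors {d, f, h}): φ is false.
  f (successors {b, i}): φ is false.
  g (successors {d, e, j}): φ is false.
  h (successors {c, e}): φ is false.
  i (successors {b, c, e, f}): φ is false.
  j (successors {c, d, i}): φ is false.
For instance, at j:
  At j: □s → (p → s) is true, □¬p is false, so (□s → (p → s)) → □¬p is false.
    At j: □s is false, p → s is true, so □s → (p → s) is true.
      At j: □s requires s at every successor {c, d, i}.
        s fails at c, so □s is false at j.
    At j: □¬p requires ¬p at every successor {c, d, i}.
      ¬p fails at c, so □¬p is false at j.
Satisfying worlds: {b}

1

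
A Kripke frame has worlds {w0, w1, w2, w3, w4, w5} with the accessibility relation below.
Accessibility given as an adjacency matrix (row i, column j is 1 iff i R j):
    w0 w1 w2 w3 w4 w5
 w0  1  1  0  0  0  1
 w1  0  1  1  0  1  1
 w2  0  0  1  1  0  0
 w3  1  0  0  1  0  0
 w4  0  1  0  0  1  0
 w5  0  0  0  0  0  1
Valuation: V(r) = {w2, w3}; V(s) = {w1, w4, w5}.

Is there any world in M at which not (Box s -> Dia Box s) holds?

Let φ = not (Box s -> Dia Box s). Evaluate φ at each world:
  w0 (successors {w0, w1, w5}): φ is false.
  w1 (successors {w1, w2, w4, w5}): φ is false.
  w2 (successors {w2, w3}): φ is false.
  w3 (successors {w0, w3}): φ is false.
  w4 (successors {w1, w4}): φ is false.
  w5 (successors {w5}): φ is false.
For instance, at w4:
  At w4: Box s -> Dia Box s is true, so not (Box s -> Dia Box s) is false.
    At w4: Box s is true, Dia Box s is true, so Box s -> Dia Box s is true.
      At w4: Box s requires s at every successor {w1, w4}.
        At w1: s is true.
        At w4: s is true.
      So Box s is true at w4.
      At w4: Dia Box s requires Box s at some successor in {w1, w4}.
        Box s holds at w4, so Dia Box s is true at w4.

No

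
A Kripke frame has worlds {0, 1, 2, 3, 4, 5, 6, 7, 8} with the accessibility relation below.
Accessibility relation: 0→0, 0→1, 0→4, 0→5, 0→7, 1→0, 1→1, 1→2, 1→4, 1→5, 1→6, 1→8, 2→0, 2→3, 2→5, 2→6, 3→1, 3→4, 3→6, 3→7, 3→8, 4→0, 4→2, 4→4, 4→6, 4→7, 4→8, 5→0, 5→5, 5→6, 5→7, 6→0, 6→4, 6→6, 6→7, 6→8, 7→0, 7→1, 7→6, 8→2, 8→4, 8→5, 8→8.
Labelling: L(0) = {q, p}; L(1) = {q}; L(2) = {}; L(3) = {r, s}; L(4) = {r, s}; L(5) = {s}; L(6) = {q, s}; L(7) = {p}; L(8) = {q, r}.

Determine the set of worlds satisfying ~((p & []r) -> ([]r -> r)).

none

Let φ = ~((p & []r) -> ([]r -> r)). Evaluate φ at each world:
  0 (successors {0, 1, 4, 5, 7}): φ is false.
  1 (successors {0, 1, 2, 4, 5, 6, 8}): φ is false.
  2 (successors {0, 3, 5, 6}): φ is false.
  3 (successors {1, 4, 6, 7, 8}): φ is false.
  4 (successors {0, 2, 4, 6, 7, 8}): φ is false.
  5 (successors {0, 5, 6, 7}): φ is false.
  6 (successors {0, 4, 6, 7, 8}): φ is false.
  7 (successors {0, 1, 6}): φ is false.
  8 (successors {2, 4, 5, 8}): φ is false.
For instance, at 8:
  At 8: (p & []r) -> ([]r -> r) is true, so ~((p & []r) -> ([]r -> r)) is false.
    At 8: p & []r is false, []r -> r is true, so (p & []r) -> ([]r -> r) is true.
      At 8: p is false, []r is false, so p & []r is false.
      At 8: []r is false, r is true, so []r -> r is true.
Satisfying worlds: none.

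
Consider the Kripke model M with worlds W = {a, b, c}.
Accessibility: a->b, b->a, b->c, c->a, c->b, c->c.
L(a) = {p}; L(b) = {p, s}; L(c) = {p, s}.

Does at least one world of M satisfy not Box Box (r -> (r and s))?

Recall that Box ψ holds at a world iff ψ holds at every accessible world, and Dia ψ holds iff ψ holds at some accessible world.
Let φ = not Box Box (r -> (r and s)). Evaluate φ at each world:
  a (successors {b}): φ is false.
  b (successors {a, c}): φ is false.
  c (successors {a, b, c}): φ is false.
For instance, at a:
  At a: Box Box (r -> (r and s)) is true, so not Box Box (r -> (r and s)) is false.
    At a: Box Box (r -> (r and s)) requires Box (r -> (r and s)) at every successor {b}.
      At b: Box (r -> (r and s)) is true.
    So Box Box (r -> (r and s)) is true at a.

No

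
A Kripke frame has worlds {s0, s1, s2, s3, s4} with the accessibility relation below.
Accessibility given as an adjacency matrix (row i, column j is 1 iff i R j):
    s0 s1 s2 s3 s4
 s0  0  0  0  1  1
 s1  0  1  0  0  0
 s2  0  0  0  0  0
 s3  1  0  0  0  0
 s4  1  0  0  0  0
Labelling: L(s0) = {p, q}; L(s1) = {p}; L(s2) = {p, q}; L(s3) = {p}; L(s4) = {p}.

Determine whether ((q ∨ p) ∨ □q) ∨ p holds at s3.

Recall that □ψ holds at a world iff ψ holds at every accessible world, and ◇ψ holds iff ψ holds at some accessible world.
At s3: (q ∨ p) ∨ □q is true, p is true, so ((q ∨ p) ∨ □q) ∨ p is true.
  At s3: q ∨ p is true, □q is true, so (q ∨ p) ∨ □q is true.
    At s3: □q requires q at every successor {s0}.
      At s0: q is true.
    So □q is true at s3.

Yes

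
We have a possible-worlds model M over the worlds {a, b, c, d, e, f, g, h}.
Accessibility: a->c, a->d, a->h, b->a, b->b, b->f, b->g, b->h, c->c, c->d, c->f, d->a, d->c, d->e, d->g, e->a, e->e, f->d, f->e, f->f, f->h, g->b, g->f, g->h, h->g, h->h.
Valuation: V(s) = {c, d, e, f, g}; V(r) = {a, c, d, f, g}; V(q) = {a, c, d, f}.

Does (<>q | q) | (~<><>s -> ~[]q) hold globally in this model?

Let φ = (<>q | q) | (~<><>s -> ~[]q). Evaluate φ at each world:
  a (successors {c, d, h}): φ is true.
  b (successors {a, b, f, g, h}): φ is true.
  c (successors {c, d, f}): φ is true.
  d (successors {a, c, e, g}): φ is true.
  e (successors {a, e}): φ is true.
  f (successors {d, e, f, h}): φ is true.
  g (successors {b, f, h}): φ is true.
  h (successors {g, h}): φ is true.
For instance, at e:
  At e: <>q | q is true, ~<><>s -> ~[]q is true, so (<>q | q) | (~<><>s -> ~[]q) is true.
    At e: <>q is true, q is false, so <>q | q is true.
      At e: <>q requires q at some successor in {a, e}.
        q holds at a, so <>q is true at e.
    At e: ~<><>s is false, ~[]q is true, so ~<><>s -> ~[]q is true.
      At e: <><>s is true, so ~<><>s is false.
      At e: []q is false, so ~[]q is true.

Yes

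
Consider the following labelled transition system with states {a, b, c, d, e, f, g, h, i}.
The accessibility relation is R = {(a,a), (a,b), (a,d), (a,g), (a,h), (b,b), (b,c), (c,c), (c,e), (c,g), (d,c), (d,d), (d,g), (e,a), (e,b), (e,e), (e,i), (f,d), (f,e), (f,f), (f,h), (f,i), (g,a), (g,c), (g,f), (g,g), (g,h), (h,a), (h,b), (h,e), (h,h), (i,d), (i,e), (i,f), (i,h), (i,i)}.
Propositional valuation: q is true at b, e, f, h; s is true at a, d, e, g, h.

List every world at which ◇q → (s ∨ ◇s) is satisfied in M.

a, c, d, e, f, g, h, i

Recall that ◇ψ holds at a world iff ψ holds at some accessible world.
Let φ = ◇q → (s ∨ ◇s). Evaluate φ at each world:
  a (successors {a, b, d, g, h}): φ is true.
  b (successors {b, c}): φ is false.
  c (successors {c, e, g}): φ is true.
  d (successors {c, d, g}): φ is true.
  e (successors {a, b, e, i}): φ is true.
  f (successors {d, e, f, h, i}): φ is true.
  g (successors {a, c, f, g, h}): φ is true.
  h (successors {a, b, e, h}): φ is true.
  i (successors {d, e, f, h, i}): φ is true.
For instance, at d:
  At d: ◇q is false, s ∨ ◇s is true, so ◇q → (s ∨ ◇s) is true.
    At d: ◇q requires q at some successor in {c, d, g}.
      At c: q is false.
      At d: q is false.
      At g: q is false.
    So ◇q is false at d.
    At d: s is true, ◇s is true, so s ∨ ◇s is true.
      At d: ◇s requires s at some successor in {c, d, g}.
        s holds at d, so ◇s is true at d.
Satisfying worlds: {a, c, d, e, f, g, h, i}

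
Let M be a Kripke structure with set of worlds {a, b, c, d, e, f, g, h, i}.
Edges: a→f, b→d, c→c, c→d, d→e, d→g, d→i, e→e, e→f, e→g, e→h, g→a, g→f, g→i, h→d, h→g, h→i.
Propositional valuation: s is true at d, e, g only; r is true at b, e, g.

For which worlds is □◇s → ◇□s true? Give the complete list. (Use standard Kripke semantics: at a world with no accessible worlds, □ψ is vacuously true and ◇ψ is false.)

Let φ = □◇s → ◇□s. Evaluate φ at each world:
  a (successors {f}): φ is true.
  b (successors {d}): φ is false.
  c (successors {c, d}): φ is false.
  d (successors {e, g, i}): φ is true.
  e (successors {e, f, g, h}): φ is true.
  f (successors ∅): φ is false.
  g (successors {a, f, i}): φ is true.
  h (successors {d, g, i}): φ is true.
  i (successors ∅): φ is false.
For instance, at c:
  At c: □◇s is true, ◇□s is false, so □◇s → ◇□s is false.
    At c: □◇s requires ◇s at every successor {c, d}.
      At c: ◇s is true.
      At d: ◇s is true.
    So □◇s is true at c.
    At c: ◇□s requires □s at some successor in {c, d}.
      At c: □s is false.
      At d: □s is false.
    So ◇□s is false at c.
Satisfying worlds: {a, d, e, g, h}

a, d, e, g, h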